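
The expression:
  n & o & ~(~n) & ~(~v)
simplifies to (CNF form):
n & o & v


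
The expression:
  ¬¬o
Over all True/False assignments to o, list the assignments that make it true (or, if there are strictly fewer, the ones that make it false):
is true only for:
  o=True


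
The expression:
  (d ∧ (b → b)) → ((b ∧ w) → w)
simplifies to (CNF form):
True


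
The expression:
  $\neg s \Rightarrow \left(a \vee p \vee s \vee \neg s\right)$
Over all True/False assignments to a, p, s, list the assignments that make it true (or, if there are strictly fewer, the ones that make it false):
is always true.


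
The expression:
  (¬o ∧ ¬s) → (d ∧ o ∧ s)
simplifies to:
o ∨ s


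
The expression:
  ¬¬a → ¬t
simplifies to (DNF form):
¬a ∨ ¬t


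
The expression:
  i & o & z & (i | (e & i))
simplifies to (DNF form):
i & o & z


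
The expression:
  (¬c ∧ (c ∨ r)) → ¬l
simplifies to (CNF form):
c ∨ ¬l ∨ ¬r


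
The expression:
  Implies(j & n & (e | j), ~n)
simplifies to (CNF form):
~j | ~n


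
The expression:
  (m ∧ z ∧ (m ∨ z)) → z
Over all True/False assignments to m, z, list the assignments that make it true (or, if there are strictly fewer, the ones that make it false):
is always true.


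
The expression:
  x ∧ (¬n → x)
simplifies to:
x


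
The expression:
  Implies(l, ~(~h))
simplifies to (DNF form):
h | ~l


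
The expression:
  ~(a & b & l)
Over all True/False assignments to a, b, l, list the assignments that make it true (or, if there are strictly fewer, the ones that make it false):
is false only for:
  a=True, b=True, l=True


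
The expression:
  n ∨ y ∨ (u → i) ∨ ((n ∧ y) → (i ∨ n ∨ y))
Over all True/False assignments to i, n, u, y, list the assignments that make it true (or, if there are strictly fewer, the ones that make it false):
is always true.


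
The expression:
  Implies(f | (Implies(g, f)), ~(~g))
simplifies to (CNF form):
g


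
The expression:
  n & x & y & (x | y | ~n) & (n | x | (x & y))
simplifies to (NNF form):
n & x & y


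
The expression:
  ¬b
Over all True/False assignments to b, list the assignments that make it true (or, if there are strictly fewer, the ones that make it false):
is true only for:
  b=False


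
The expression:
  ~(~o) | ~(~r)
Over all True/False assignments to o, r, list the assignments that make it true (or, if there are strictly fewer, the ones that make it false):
is false only for:
  o=False, r=False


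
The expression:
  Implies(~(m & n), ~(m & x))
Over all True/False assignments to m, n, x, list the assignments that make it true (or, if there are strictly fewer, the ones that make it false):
is false only for:
  m=True, n=False, x=True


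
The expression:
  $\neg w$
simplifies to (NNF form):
$\neg w$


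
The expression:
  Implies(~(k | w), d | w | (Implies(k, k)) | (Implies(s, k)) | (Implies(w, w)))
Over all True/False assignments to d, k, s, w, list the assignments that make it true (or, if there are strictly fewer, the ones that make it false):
is always true.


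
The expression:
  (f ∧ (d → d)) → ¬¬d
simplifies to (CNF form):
d ∨ ¬f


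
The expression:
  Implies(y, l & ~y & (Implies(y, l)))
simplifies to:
~y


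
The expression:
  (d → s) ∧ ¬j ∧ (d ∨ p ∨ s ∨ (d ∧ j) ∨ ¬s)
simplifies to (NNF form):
¬j ∧ (s ∨ ¬d)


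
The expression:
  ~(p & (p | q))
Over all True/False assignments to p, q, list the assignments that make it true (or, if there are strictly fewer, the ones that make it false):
is true only for:
  p=False, q=False;
  p=False, q=True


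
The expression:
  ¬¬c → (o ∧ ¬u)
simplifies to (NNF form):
(o ∧ ¬u) ∨ ¬c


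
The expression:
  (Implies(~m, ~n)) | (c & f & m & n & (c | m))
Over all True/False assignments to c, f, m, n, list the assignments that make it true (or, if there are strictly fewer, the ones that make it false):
is false only for:
  c=False, f=False, m=False, n=True;
  c=False, f=True, m=False, n=True;
  c=True, f=False, m=False, n=True;
  c=True, f=True, m=False, n=True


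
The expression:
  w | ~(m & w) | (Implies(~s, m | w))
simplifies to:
True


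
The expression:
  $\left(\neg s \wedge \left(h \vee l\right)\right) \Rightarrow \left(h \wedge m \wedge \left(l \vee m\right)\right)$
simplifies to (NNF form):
$s \vee \left(h \wedge m\right) \vee \left(\neg h \wedge \neg l\right)$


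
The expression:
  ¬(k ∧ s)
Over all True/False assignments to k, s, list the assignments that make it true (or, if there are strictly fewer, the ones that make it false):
is false only for:
  k=True, s=True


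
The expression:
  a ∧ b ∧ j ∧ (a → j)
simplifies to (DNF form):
a ∧ b ∧ j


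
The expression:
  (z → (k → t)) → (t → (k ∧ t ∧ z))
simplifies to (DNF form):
(k ∧ z) ∨ ¬t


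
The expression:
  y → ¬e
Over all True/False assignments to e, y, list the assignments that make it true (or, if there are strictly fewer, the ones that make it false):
is false only for:
  e=True, y=True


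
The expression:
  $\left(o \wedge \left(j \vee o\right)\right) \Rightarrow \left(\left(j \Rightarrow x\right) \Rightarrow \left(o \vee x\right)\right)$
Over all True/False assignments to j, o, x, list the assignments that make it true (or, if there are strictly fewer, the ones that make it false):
is always true.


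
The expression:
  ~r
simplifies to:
~r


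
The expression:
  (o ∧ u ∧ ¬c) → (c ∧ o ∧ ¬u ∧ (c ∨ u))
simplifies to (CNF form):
c ∨ ¬o ∨ ¬u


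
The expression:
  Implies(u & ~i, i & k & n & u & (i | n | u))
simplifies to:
i | ~u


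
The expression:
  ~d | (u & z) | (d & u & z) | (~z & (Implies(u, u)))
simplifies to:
u | ~d | ~z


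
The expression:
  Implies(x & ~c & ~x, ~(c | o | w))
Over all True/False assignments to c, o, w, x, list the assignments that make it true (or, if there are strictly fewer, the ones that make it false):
is always true.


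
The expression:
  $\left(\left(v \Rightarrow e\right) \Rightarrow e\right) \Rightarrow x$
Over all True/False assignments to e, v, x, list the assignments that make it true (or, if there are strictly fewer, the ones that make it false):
is false only for:
  e=False, v=True, x=False;
  e=True, v=False, x=False;
  e=True, v=True, x=False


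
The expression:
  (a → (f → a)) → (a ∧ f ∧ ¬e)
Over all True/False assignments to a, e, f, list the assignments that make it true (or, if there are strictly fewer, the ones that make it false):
is true only for:
  a=True, e=False, f=True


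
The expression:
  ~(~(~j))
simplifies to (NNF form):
~j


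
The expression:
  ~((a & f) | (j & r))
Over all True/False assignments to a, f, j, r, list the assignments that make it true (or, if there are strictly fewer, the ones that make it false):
is false only for:
  a=False, f=False, j=True, r=True;
  a=False, f=True, j=True, r=True;
  a=True, f=False, j=True, r=True;
  a=True, f=True, j=False, r=False;
  a=True, f=True, j=False, r=True;
  a=True, f=True, j=True, r=False;
  a=True, f=True, j=True, r=True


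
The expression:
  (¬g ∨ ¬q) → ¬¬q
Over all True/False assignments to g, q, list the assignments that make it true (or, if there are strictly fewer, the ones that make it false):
is true only for:
  g=False, q=True;
  g=True, q=True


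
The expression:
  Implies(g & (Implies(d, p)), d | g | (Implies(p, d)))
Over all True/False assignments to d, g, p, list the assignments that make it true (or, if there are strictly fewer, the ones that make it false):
is always true.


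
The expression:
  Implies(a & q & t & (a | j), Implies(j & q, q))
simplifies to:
True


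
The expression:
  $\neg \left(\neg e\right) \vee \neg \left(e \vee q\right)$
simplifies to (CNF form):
$e \vee \neg q$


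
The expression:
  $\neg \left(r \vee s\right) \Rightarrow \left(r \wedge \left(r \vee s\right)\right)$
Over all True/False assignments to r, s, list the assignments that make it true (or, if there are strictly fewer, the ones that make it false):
is false only for:
  r=False, s=False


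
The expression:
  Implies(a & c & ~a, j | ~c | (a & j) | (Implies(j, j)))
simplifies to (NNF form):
True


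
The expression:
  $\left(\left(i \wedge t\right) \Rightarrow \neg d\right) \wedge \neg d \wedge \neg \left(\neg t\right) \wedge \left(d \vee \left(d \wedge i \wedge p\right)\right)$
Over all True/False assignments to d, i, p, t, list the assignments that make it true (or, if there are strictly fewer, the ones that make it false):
is never true.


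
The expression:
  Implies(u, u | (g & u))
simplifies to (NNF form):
True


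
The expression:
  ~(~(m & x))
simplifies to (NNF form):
m & x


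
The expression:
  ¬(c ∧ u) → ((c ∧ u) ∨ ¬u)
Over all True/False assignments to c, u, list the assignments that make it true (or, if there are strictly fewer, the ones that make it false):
is false only for:
  c=False, u=True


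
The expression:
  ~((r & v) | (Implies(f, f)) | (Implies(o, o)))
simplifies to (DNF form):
False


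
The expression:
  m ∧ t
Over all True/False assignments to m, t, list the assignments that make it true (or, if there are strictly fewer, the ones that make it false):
is true only for:
  m=True, t=True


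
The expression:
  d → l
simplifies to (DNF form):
l ∨ ¬d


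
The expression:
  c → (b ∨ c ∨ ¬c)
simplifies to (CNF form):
True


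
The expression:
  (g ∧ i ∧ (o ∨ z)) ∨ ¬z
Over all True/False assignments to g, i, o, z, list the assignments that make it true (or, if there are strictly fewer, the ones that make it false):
is false only for:
  g=False, i=False, o=False, z=True;
  g=False, i=False, o=True, z=True;
  g=False, i=True, o=False, z=True;
  g=False, i=True, o=True, z=True;
  g=True, i=False, o=False, z=True;
  g=True, i=False, o=True, z=True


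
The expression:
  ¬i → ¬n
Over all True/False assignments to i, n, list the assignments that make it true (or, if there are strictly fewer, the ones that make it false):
is false only for:
  i=False, n=True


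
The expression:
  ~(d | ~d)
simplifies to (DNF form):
False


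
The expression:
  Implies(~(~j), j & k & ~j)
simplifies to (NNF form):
~j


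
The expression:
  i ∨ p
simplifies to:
i ∨ p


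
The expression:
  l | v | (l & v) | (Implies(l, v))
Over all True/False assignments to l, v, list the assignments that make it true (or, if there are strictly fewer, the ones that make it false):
is always true.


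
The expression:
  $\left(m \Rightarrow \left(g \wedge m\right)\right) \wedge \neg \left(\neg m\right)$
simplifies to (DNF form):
$g \wedge m$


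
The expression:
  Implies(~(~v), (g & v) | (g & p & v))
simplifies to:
g | ~v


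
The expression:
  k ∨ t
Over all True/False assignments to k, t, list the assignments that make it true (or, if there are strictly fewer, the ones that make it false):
is false only for:
  k=False, t=False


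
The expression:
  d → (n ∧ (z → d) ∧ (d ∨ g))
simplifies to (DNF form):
n ∨ ¬d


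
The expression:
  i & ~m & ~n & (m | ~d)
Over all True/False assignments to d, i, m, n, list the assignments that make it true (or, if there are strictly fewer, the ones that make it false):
is true only for:
  d=False, i=True, m=False, n=False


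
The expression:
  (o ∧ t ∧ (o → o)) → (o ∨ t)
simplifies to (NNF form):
True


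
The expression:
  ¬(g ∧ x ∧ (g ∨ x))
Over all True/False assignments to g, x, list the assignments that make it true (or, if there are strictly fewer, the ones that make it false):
is false only for:
  g=True, x=True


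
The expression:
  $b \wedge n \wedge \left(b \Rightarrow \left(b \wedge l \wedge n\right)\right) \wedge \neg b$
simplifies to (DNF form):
$\text{False}$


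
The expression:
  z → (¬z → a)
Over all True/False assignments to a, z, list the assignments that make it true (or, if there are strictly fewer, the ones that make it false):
is always true.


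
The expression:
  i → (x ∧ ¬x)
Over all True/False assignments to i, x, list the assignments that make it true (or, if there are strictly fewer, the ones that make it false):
is true only for:
  i=False, x=False;
  i=False, x=True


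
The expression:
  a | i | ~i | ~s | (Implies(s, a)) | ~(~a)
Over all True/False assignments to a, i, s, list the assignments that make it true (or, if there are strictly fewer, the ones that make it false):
is always true.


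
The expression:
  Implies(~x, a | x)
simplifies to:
a | x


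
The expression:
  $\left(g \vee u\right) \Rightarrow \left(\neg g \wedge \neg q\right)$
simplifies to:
$\neg g \wedge \left(\neg q \vee \neg u\right)$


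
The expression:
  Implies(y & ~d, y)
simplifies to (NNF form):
True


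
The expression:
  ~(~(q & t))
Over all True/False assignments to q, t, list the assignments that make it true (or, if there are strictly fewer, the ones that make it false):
is true only for:
  q=True, t=True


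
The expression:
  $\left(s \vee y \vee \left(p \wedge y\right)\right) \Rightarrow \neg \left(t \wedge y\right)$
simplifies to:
$\neg t \vee \neg y$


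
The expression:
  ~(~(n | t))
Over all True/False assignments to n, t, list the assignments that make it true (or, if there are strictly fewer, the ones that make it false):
is false only for:
  n=False, t=False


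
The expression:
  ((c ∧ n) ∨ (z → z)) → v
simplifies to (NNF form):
v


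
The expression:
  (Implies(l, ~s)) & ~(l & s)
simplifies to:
~l | ~s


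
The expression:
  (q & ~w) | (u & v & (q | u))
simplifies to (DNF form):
(u & v) | (q & ~w)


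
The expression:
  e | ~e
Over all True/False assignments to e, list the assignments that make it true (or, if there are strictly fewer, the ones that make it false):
is always true.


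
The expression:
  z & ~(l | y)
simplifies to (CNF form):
z & ~l & ~y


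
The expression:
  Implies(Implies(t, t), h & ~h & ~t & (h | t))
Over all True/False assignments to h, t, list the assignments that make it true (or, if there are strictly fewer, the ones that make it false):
is never true.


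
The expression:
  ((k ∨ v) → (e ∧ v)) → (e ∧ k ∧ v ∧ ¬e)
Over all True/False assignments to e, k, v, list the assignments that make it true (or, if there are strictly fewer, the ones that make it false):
is true only for:
  e=False, k=False, v=True;
  e=False, k=True, v=False;
  e=False, k=True, v=True;
  e=True, k=True, v=False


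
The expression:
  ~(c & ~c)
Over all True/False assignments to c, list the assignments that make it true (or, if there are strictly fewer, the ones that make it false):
is always true.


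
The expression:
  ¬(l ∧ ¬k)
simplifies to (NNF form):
k ∨ ¬l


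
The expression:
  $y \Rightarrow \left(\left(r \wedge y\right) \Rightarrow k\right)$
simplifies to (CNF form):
$k \vee \neg r \vee \neg y$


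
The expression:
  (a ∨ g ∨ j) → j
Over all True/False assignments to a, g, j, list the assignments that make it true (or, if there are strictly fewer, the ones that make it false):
is false only for:
  a=False, g=True, j=False;
  a=True, g=False, j=False;
  a=True, g=True, j=False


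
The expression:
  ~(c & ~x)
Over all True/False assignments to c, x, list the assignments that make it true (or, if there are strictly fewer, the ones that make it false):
is false only for:
  c=True, x=False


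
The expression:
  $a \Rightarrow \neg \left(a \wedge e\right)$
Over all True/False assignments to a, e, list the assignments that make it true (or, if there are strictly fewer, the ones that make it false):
is false only for:
  a=True, e=True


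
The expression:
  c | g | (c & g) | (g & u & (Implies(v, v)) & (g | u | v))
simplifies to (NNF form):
c | g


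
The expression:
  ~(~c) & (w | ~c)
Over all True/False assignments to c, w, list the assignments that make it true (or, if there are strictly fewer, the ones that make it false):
is true only for:
  c=True, w=True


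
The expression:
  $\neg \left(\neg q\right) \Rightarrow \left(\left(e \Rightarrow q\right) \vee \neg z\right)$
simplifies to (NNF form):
$\text{True}$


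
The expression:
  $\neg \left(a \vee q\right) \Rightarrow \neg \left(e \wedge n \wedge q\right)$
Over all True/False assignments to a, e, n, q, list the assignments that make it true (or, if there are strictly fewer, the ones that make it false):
is always true.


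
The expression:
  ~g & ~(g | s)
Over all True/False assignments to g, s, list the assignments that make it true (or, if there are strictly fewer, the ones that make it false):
is true only for:
  g=False, s=False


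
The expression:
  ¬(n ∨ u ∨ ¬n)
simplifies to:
False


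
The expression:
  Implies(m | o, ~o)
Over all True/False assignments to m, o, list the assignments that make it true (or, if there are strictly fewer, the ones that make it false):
is true only for:
  m=False, o=False;
  m=True, o=False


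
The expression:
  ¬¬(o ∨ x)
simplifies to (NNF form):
o ∨ x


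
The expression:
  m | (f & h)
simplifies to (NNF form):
m | (f & h)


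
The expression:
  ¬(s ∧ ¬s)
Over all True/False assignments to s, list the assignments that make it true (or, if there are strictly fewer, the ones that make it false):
is always true.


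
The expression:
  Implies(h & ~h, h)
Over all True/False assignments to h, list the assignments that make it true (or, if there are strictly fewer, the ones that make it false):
is always true.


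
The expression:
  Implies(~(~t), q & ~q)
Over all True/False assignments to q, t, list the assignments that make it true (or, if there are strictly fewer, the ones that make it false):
is true only for:
  q=False, t=False;
  q=True, t=False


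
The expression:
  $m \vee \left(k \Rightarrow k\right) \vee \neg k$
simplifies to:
$\text{True}$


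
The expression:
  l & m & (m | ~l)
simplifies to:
l & m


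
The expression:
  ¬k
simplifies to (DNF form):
¬k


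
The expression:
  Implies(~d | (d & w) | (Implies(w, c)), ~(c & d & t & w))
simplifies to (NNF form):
~c | ~d | ~t | ~w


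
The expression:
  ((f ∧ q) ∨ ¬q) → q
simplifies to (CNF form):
q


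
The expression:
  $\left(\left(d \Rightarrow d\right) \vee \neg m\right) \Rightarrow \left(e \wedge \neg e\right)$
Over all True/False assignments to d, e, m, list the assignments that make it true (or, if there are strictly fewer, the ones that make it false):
is never true.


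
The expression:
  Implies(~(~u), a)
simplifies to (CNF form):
a | ~u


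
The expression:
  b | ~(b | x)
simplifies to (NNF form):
b | ~x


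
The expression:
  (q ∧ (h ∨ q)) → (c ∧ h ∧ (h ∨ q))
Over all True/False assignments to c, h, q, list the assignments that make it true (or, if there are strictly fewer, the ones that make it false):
is false only for:
  c=False, h=False, q=True;
  c=False, h=True, q=True;
  c=True, h=False, q=True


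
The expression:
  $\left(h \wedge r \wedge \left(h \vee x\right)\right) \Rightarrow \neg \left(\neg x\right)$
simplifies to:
$x \vee \neg h \vee \neg r$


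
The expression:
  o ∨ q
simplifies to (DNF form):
o ∨ q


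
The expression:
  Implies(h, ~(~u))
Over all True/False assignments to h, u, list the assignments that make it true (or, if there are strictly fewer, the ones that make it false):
is false only for:
  h=True, u=False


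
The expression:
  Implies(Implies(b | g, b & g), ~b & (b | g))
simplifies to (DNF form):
(b & ~g) | (g & ~b)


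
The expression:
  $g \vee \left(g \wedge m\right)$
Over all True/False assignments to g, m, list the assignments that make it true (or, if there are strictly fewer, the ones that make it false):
is true only for:
  g=True, m=False;
  g=True, m=True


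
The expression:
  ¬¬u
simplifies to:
u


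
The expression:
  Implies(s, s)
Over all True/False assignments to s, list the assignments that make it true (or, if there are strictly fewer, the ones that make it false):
is always true.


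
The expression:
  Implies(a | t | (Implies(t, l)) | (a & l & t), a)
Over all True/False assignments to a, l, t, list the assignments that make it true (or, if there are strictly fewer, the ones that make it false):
is true only for:
  a=True, l=False, t=False;
  a=True, l=False, t=True;
  a=True, l=True, t=False;
  a=True, l=True, t=True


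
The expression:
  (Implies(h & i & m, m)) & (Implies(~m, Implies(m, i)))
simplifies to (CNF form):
True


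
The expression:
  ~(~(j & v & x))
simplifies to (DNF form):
j & v & x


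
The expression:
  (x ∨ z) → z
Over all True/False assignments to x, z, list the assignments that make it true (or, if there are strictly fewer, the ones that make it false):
is false only for:
  x=True, z=False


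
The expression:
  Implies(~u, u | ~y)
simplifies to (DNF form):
u | ~y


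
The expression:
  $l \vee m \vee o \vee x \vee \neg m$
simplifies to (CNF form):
$\text{True}$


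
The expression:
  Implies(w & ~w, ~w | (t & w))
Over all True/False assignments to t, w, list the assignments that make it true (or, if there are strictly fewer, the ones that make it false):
is always true.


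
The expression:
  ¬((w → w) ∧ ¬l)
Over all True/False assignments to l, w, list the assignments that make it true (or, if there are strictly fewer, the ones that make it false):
is true only for:
  l=True, w=False;
  l=True, w=True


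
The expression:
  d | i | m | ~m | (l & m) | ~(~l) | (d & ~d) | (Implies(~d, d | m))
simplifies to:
True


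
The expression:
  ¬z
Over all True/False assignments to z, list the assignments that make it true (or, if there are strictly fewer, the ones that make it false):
is true only for:
  z=False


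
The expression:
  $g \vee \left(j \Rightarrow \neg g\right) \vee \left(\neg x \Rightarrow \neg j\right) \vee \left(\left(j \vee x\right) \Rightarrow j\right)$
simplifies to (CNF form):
$\text{True}$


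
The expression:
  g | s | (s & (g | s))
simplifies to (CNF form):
g | s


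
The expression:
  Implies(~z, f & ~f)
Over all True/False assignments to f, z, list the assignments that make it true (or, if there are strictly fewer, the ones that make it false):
is true only for:
  f=False, z=True;
  f=True, z=True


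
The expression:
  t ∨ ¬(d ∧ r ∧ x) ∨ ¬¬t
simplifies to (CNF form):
t ∨ ¬d ∨ ¬r ∨ ¬x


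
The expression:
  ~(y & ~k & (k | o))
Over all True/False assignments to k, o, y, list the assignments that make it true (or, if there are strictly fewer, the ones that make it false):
is false only for:
  k=False, o=True, y=True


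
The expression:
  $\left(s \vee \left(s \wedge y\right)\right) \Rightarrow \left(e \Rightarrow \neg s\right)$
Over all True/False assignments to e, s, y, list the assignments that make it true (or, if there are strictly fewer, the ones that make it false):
is false only for:
  e=True, s=True, y=False;
  e=True, s=True, y=True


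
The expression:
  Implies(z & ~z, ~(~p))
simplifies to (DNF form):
True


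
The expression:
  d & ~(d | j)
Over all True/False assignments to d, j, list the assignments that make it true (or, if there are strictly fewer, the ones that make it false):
is never true.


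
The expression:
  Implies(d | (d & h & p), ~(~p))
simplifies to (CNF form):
p | ~d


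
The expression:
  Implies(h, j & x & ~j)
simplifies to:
~h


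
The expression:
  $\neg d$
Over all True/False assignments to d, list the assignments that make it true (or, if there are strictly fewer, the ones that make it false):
is true only for:
  d=False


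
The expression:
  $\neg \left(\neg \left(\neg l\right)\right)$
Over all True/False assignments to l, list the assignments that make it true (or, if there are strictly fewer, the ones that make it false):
is true only for:
  l=False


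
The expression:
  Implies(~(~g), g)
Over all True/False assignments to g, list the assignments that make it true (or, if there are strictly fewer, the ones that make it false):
is always true.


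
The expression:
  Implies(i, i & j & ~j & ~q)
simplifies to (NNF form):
~i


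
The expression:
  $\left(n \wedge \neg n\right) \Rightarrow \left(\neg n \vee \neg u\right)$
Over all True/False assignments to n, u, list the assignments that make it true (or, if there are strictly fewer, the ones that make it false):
is always true.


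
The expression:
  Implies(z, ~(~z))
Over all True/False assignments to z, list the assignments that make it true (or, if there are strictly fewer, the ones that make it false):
is always true.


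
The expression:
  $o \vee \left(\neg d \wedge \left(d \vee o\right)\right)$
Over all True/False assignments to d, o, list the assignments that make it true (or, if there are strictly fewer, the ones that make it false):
is true only for:
  d=False, o=True;
  d=True, o=True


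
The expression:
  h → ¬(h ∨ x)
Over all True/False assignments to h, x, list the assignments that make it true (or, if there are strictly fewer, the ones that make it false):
is true only for:
  h=False, x=False;
  h=False, x=True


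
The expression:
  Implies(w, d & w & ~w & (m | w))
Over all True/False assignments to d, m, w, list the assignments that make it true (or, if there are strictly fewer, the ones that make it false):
is true only for:
  d=False, m=False, w=False;
  d=False, m=True, w=False;
  d=True, m=False, w=False;
  d=True, m=True, w=False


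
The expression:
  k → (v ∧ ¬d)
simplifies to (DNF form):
(v ∧ ¬d) ∨ ¬k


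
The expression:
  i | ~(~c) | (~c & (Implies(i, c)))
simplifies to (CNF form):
True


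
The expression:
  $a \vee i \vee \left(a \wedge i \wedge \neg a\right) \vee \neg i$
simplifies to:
$\text{True}$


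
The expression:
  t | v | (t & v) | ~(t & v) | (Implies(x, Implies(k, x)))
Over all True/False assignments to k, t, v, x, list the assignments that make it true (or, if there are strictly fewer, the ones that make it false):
is always true.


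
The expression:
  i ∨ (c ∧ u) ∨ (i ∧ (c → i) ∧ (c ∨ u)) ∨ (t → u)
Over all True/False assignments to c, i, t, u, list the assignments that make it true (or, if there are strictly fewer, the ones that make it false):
is false only for:
  c=False, i=False, t=True, u=False;
  c=True, i=False, t=True, u=False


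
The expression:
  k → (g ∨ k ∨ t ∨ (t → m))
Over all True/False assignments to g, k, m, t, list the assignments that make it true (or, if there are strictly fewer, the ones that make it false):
is always true.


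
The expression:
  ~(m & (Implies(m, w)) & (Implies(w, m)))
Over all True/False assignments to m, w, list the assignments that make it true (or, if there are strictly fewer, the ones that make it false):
is false only for:
  m=True, w=True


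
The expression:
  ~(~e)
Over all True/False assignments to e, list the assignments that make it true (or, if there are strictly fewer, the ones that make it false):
is true only for:
  e=True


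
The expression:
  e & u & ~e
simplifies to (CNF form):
False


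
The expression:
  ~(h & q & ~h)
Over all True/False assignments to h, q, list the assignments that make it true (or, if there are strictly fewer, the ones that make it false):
is always true.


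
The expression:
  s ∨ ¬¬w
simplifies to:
s ∨ w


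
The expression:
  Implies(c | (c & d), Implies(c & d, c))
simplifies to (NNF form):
True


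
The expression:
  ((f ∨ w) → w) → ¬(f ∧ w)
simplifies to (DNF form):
¬f ∨ ¬w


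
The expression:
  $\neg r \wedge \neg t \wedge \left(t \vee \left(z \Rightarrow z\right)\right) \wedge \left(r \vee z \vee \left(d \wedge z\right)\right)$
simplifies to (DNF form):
$z \wedge \neg r \wedge \neg t$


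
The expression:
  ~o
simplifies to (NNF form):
~o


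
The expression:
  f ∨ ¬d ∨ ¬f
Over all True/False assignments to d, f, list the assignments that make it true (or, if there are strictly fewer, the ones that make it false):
is always true.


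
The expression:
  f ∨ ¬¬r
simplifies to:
f ∨ r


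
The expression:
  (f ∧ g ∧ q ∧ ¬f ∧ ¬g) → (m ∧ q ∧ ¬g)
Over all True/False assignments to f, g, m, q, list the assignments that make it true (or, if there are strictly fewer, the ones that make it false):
is always true.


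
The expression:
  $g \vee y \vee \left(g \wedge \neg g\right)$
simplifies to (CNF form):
$g \vee y$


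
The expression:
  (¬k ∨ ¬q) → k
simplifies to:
k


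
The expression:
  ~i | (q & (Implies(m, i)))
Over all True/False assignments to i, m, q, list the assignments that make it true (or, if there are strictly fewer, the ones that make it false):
is false only for:
  i=True, m=False, q=False;
  i=True, m=True, q=False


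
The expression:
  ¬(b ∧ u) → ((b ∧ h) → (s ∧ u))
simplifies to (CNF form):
u ∨ ¬b ∨ ¬h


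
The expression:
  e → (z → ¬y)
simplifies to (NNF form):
¬e ∨ ¬y ∨ ¬z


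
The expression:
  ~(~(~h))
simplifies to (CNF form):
~h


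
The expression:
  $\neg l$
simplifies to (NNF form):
$\neg l$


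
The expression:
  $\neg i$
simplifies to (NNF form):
$\neg i$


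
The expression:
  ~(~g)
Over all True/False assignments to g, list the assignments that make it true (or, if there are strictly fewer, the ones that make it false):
is true only for:
  g=True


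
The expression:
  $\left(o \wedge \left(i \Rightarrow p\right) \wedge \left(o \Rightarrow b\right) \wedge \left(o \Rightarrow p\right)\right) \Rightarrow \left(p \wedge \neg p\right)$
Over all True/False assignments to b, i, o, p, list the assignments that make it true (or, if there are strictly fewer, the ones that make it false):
is false only for:
  b=True, i=False, o=True, p=True;
  b=True, i=True, o=True, p=True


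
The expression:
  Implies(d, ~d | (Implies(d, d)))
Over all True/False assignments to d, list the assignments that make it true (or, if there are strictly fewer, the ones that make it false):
is always true.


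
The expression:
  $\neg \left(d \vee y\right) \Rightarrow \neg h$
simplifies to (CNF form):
$d \vee y \vee \neg h$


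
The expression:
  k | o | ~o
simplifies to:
True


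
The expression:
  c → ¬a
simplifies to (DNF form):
¬a ∨ ¬c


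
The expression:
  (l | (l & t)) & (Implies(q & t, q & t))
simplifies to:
l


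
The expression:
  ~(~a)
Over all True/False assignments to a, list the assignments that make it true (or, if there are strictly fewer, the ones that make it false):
is true only for:
  a=True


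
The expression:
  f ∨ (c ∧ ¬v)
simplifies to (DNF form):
f ∨ (c ∧ ¬v)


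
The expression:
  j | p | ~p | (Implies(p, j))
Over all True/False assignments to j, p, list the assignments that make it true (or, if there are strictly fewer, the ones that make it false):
is always true.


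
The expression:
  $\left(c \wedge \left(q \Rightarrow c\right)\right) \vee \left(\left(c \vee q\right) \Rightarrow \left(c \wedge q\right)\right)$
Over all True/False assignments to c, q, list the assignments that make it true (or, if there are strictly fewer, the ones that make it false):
is false only for:
  c=False, q=True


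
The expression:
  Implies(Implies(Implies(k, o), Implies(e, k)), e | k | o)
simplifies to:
e | k | o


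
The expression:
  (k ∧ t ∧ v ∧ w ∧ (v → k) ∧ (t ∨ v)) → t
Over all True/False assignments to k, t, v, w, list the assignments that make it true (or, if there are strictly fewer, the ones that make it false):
is always true.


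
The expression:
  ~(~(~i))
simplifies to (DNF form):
~i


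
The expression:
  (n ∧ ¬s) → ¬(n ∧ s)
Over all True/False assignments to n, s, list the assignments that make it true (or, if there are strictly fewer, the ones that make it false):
is always true.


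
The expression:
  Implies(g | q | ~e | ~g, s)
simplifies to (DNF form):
s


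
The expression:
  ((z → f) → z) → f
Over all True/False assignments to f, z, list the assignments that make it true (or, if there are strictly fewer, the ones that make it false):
is false only for:
  f=False, z=True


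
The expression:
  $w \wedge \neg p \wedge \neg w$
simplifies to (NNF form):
$\text{False}$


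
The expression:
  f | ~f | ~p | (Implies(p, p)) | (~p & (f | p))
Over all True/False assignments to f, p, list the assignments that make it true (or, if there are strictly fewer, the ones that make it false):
is always true.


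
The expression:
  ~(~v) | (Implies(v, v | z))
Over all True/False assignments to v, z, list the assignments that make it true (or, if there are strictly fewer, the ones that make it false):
is always true.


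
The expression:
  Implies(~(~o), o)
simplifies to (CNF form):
True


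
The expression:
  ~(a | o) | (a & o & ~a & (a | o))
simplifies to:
~a & ~o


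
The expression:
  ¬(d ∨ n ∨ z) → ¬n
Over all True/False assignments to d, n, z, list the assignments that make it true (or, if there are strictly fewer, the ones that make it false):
is always true.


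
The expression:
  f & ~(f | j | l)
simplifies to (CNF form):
False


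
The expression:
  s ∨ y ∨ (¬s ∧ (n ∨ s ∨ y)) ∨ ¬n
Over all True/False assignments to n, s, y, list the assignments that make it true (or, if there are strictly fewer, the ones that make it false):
is always true.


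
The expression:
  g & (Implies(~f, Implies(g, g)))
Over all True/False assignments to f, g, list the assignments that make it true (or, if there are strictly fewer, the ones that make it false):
is true only for:
  f=False, g=True;
  f=True, g=True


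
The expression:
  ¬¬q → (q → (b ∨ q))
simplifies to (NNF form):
True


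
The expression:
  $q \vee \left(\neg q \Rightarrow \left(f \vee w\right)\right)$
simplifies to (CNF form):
$f \vee q \vee w$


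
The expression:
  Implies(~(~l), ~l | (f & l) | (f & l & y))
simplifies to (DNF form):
f | ~l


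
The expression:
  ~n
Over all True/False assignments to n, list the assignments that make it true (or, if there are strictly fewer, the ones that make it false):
is true only for:
  n=False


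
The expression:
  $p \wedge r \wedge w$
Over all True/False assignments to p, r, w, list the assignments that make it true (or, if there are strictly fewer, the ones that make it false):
is true only for:
  p=True, r=True, w=True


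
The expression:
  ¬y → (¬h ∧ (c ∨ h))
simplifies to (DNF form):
y ∨ (c ∧ ¬h)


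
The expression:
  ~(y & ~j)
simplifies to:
j | ~y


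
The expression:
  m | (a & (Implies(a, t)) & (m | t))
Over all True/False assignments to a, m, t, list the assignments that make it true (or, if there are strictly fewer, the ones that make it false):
is false only for:
  a=False, m=False, t=False;
  a=False, m=False, t=True;
  a=True, m=False, t=False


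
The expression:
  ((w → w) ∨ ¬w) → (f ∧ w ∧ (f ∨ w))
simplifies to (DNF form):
f ∧ w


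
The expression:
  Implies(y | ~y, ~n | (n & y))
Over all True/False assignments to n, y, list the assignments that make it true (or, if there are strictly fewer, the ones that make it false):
is false only for:
  n=True, y=False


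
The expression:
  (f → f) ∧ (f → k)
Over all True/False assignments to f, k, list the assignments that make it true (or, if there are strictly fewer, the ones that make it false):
is false only for:
  f=True, k=False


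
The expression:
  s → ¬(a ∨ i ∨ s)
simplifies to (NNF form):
¬s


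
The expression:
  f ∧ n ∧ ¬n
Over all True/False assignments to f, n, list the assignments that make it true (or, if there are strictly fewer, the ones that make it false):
is never true.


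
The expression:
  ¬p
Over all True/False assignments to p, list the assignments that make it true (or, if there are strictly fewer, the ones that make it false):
is true only for:
  p=False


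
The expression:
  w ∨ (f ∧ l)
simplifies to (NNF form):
w ∨ (f ∧ l)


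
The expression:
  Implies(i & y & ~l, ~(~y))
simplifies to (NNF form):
True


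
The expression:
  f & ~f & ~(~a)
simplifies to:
False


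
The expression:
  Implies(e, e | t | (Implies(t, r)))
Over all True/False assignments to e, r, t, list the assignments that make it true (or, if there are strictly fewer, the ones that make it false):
is always true.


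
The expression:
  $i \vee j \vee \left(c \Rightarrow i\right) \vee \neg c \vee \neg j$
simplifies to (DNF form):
$\text{True}$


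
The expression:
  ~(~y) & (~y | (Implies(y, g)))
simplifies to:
g & y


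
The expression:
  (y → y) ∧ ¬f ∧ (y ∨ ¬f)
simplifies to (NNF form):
¬f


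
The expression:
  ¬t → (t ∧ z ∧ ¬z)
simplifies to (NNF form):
t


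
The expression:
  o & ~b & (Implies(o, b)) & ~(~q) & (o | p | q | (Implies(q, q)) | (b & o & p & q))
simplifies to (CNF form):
False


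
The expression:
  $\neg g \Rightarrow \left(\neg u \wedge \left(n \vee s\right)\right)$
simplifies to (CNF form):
$\left(g \vee \neg u\right) \wedge \left(g \vee n \vee s\right)$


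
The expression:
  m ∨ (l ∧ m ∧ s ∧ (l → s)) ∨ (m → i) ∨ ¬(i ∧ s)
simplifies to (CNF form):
True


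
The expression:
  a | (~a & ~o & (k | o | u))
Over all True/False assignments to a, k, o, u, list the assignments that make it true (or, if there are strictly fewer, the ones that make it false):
is false only for:
  a=False, k=False, o=False, u=False;
  a=False, k=False, o=True, u=False;
  a=False, k=False, o=True, u=True;
  a=False, k=True, o=True, u=False;
  a=False, k=True, o=True, u=True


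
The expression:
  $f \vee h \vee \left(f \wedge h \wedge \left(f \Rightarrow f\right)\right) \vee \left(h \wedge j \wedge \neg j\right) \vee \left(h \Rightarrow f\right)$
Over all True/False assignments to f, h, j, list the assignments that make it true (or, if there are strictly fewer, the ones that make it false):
is always true.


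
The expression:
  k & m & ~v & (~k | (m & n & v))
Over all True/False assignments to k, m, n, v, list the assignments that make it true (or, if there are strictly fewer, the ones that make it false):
is never true.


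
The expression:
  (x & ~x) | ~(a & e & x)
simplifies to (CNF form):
~a | ~e | ~x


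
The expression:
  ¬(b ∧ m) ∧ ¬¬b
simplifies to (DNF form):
b ∧ ¬m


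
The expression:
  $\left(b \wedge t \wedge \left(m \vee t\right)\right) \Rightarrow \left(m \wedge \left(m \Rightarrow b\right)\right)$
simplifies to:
$m \vee \neg b \vee \neg t$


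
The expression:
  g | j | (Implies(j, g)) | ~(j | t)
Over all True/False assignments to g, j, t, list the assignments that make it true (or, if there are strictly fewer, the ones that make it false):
is always true.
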